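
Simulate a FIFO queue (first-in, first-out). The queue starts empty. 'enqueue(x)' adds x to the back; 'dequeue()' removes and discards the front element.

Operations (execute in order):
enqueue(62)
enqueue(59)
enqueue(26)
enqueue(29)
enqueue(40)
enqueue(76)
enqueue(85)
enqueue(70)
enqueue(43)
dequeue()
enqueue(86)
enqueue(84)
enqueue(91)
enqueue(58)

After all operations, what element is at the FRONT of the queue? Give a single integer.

enqueue(62): queue = [62]
enqueue(59): queue = [62, 59]
enqueue(26): queue = [62, 59, 26]
enqueue(29): queue = [62, 59, 26, 29]
enqueue(40): queue = [62, 59, 26, 29, 40]
enqueue(76): queue = [62, 59, 26, 29, 40, 76]
enqueue(85): queue = [62, 59, 26, 29, 40, 76, 85]
enqueue(70): queue = [62, 59, 26, 29, 40, 76, 85, 70]
enqueue(43): queue = [62, 59, 26, 29, 40, 76, 85, 70, 43]
dequeue(): queue = [59, 26, 29, 40, 76, 85, 70, 43]
enqueue(86): queue = [59, 26, 29, 40, 76, 85, 70, 43, 86]
enqueue(84): queue = [59, 26, 29, 40, 76, 85, 70, 43, 86, 84]
enqueue(91): queue = [59, 26, 29, 40, 76, 85, 70, 43, 86, 84, 91]
enqueue(58): queue = [59, 26, 29, 40, 76, 85, 70, 43, 86, 84, 91, 58]

Answer: 59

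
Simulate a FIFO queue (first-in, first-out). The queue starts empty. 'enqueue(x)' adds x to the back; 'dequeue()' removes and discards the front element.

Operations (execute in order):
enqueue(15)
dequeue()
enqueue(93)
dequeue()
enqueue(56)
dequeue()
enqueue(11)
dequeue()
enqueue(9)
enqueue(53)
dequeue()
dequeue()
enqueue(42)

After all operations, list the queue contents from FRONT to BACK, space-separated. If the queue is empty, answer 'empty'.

enqueue(15): [15]
dequeue(): []
enqueue(93): [93]
dequeue(): []
enqueue(56): [56]
dequeue(): []
enqueue(11): [11]
dequeue(): []
enqueue(9): [9]
enqueue(53): [9, 53]
dequeue(): [53]
dequeue(): []
enqueue(42): [42]

Answer: 42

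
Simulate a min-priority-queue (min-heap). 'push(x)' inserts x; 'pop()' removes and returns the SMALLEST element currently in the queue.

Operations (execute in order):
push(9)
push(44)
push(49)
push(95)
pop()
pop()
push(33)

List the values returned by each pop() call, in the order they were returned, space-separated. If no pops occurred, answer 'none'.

push(9): heap contents = [9]
push(44): heap contents = [9, 44]
push(49): heap contents = [9, 44, 49]
push(95): heap contents = [9, 44, 49, 95]
pop() → 9: heap contents = [44, 49, 95]
pop() → 44: heap contents = [49, 95]
push(33): heap contents = [33, 49, 95]

Answer: 9 44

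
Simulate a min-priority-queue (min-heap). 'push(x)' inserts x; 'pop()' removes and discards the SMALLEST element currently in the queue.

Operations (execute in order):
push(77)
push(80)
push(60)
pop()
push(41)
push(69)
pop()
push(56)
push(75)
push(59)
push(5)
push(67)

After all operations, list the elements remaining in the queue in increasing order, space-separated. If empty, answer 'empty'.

push(77): heap contents = [77]
push(80): heap contents = [77, 80]
push(60): heap contents = [60, 77, 80]
pop() → 60: heap contents = [77, 80]
push(41): heap contents = [41, 77, 80]
push(69): heap contents = [41, 69, 77, 80]
pop() → 41: heap contents = [69, 77, 80]
push(56): heap contents = [56, 69, 77, 80]
push(75): heap contents = [56, 69, 75, 77, 80]
push(59): heap contents = [56, 59, 69, 75, 77, 80]
push(5): heap contents = [5, 56, 59, 69, 75, 77, 80]
push(67): heap contents = [5, 56, 59, 67, 69, 75, 77, 80]

Answer: 5 56 59 67 69 75 77 80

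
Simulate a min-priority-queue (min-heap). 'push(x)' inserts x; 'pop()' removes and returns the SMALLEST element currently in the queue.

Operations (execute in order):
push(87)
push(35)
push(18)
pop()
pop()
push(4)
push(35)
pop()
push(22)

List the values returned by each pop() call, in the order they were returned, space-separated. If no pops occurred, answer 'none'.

Answer: 18 35 4

Derivation:
push(87): heap contents = [87]
push(35): heap contents = [35, 87]
push(18): heap contents = [18, 35, 87]
pop() → 18: heap contents = [35, 87]
pop() → 35: heap contents = [87]
push(4): heap contents = [4, 87]
push(35): heap contents = [4, 35, 87]
pop() → 4: heap contents = [35, 87]
push(22): heap contents = [22, 35, 87]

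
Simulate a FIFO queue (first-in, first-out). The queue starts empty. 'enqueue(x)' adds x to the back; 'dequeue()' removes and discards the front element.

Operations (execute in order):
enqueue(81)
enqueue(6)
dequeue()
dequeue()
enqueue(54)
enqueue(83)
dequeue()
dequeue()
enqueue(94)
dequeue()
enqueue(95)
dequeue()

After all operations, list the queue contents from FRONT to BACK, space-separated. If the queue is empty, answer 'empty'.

enqueue(81): [81]
enqueue(6): [81, 6]
dequeue(): [6]
dequeue(): []
enqueue(54): [54]
enqueue(83): [54, 83]
dequeue(): [83]
dequeue(): []
enqueue(94): [94]
dequeue(): []
enqueue(95): [95]
dequeue(): []

Answer: empty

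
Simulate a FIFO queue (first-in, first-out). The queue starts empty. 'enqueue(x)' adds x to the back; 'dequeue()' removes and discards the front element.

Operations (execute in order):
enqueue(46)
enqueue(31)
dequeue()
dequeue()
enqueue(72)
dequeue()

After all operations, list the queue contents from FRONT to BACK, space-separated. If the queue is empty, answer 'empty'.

Answer: empty

Derivation:
enqueue(46): [46]
enqueue(31): [46, 31]
dequeue(): [31]
dequeue(): []
enqueue(72): [72]
dequeue(): []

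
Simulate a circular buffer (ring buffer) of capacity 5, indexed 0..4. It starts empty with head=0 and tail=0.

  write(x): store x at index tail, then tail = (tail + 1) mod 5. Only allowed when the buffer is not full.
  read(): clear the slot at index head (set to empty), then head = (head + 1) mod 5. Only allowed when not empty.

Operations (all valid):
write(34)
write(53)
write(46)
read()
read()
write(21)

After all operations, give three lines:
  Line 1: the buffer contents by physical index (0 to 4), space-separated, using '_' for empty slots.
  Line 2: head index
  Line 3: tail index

Answer: _ _ 46 21 _
2
4

Derivation:
write(34): buf=[34 _ _ _ _], head=0, tail=1, size=1
write(53): buf=[34 53 _ _ _], head=0, tail=2, size=2
write(46): buf=[34 53 46 _ _], head=0, tail=3, size=3
read(): buf=[_ 53 46 _ _], head=1, tail=3, size=2
read(): buf=[_ _ 46 _ _], head=2, tail=3, size=1
write(21): buf=[_ _ 46 21 _], head=2, tail=4, size=2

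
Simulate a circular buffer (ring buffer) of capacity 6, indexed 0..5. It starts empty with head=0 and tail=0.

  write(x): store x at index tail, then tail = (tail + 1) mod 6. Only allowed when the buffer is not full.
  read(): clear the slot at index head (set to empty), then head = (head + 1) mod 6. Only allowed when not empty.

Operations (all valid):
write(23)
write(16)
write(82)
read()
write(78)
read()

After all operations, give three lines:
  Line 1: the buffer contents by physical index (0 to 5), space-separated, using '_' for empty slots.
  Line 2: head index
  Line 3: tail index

write(23): buf=[23 _ _ _ _ _], head=0, tail=1, size=1
write(16): buf=[23 16 _ _ _ _], head=0, tail=2, size=2
write(82): buf=[23 16 82 _ _ _], head=0, tail=3, size=3
read(): buf=[_ 16 82 _ _ _], head=1, tail=3, size=2
write(78): buf=[_ 16 82 78 _ _], head=1, tail=4, size=3
read(): buf=[_ _ 82 78 _ _], head=2, tail=4, size=2

Answer: _ _ 82 78 _ _
2
4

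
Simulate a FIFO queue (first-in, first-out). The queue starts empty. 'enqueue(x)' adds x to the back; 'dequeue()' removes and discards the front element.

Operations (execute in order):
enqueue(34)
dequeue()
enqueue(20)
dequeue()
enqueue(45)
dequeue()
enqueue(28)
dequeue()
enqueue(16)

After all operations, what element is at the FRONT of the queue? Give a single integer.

enqueue(34): queue = [34]
dequeue(): queue = []
enqueue(20): queue = [20]
dequeue(): queue = []
enqueue(45): queue = [45]
dequeue(): queue = []
enqueue(28): queue = [28]
dequeue(): queue = []
enqueue(16): queue = [16]

Answer: 16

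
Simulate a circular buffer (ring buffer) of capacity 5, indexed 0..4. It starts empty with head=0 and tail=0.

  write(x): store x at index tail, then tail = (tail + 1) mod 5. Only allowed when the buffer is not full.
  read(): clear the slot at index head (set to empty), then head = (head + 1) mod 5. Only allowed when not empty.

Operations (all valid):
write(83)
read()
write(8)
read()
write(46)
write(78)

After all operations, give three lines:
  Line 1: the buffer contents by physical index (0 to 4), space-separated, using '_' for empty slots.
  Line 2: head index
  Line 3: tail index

write(83): buf=[83 _ _ _ _], head=0, tail=1, size=1
read(): buf=[_ _ _ _ _], head=1, tail=1, size=0
write(8): buf=[_ 8 _ _ _], head=1, tail=2, size=1
read(): buf=[_ _ _ _ _], head=2, tail=2, size=0
write(46): buf=[_ _ 46 _ _], head=2, tail=3, size=1
write(78): buf=[_ _ 46 78 _], head=2, tail=4, size=2

Answer: _ _ 46 78 _
2
4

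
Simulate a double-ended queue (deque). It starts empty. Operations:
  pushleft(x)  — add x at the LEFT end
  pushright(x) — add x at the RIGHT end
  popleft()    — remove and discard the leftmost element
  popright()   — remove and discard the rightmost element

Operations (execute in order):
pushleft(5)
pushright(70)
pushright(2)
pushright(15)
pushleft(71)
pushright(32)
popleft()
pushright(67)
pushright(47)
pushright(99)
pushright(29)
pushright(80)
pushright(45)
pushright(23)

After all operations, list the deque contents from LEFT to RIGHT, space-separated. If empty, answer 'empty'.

Answer: 5 70 2 15 32 67 47 99 29 80 45 23

Derivation:
pushleft(5): [5]
pushright(70): [5, 70]
pushright(2): [5, 70, 2]
pushright(15): [5, 70, 2, 15]
pushleft(71): [71, 5, 70, 2, 15]
pushright(32): [71, 5, 70, 2, 15, 32]
popleft(): [5, 70, 2, 15, 32]
pushright(67): [5, 70, 2, 15, 32, 67]
pushright(47): [5, 70, 2, 15, 32, 67, 47]
pushright(99): [5, 70, 2, 15, 32, 67, 47, 99]
pushright(29): [5, 70, 2, 15, 32, 67, 47, 99, 29]
pushright(80): [5, 70, 2, 15, 32, 67, 47, 99, 29, 80]
pushright(45): [5, 70, 2, 15, 32, 67, 47, 99, 29, 80, 45]
pushright(23): [5, 70, 2, 15, 32, 67, 47, 99, 29, 80, 45, 23]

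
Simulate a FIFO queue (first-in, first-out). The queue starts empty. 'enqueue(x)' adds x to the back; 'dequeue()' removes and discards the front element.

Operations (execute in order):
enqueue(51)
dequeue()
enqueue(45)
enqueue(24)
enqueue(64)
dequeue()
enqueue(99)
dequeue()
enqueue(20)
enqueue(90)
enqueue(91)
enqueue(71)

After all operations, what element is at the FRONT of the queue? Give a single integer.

Answer: 64

Derivation:
enqueue(51): queue = [51]
dequeue(): queue = []
enqueue(45): queue = [45]
enqueue(24): queue = [45, 24]
enqueue(64): queue = [45, 24, 64]
dequeue(): queue = [24, 64]
enqueue(99): queue = [24, 64, 99]
dequeue(): queue = [64, 99]
enqueue(20): queue = [64, 99, 20]
enqueue(90): queue = [64, 99, 20, 90]
enqueue(91): queue = [64, 99, 20, 90, 91]
enqueue(71): queue = [64, 99, 20, 90, 91, 71]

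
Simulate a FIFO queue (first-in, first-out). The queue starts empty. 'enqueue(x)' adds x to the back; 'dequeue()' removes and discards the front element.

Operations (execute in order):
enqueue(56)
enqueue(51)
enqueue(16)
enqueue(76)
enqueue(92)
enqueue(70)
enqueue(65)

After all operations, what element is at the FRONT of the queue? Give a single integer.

enqueue(56): queue = [56]
enqueue(51): queue = [56, 51]
enqueue(16): queue = [56, 51, 16]
enqueue(76): queue = [56, 51, 16, 76]
enqueue(92): queue = [56, 51, 16, 76, 92]
enqueue(70): queue = [56, 51, 16, 76, 92, 70]
enqueue(65): queue = [56, 51, 16, 76, 92, 70, 65]

Answer: 56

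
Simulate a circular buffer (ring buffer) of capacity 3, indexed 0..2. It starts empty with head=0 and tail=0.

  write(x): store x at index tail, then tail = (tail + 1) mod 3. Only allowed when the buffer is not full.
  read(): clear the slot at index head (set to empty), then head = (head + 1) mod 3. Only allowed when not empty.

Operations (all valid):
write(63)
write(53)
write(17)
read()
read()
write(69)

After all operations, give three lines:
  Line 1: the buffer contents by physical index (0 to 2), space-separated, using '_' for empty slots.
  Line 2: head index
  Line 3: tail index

write(63): buf=[63 _ _], head=0, tail=1, size=1
write(53): buf=[63 53 _], head=0, tail=2, size=2
write(17): buf=[63 53 17], head=0, tail=0, size=3
read(): buf=[_ 53 17], head=1, tail=0, size=2
read(): buf=[_ _ 17], head=2, tail=0, size=1
write(69): buf=[69 _ 17], head=2, tail=1, size=2

Answer: 69 _ 17
2
1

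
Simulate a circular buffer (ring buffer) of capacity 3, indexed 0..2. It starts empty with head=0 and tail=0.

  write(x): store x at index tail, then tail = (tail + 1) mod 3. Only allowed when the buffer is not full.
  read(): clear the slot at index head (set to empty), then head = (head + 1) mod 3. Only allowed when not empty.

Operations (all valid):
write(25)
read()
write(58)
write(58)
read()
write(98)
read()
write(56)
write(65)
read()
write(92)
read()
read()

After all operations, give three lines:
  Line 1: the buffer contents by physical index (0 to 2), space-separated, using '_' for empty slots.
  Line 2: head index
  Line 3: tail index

write(25): buf=[25 _ _], head=0, tail=1, size=1
read(): buf=[_ _ _], head=1, tail=1, size=0
write(58): buf=[_ 58 _], head=1, tail=2, size=1
write(58): buf=[_ 58 58], head=1, tail=0, size=2
read(): buf=[_ _ 58], head=2, tail=0, size=1
write(98): buf=[98 _ 58], head=2, tail=1, size=2
read(): buf=[98 _ _], head=0, tail=1, size=1
write(56): buf=[98 56 _], head=0, tail=2, size=2
write(65): buf=[98 56 65], head=0, tail=0, size=3
read(): buf=[_ 56 65], head=1, tail=0, size=2
write(92): buf=[92 56 65], head=1, tail=1, size=3
read(): buf=[92 _ 65], head=2, tail=1, size=2
read(): buf=[92 _ _], head=0, tail=1, size=1

Answer: 92 _ _
0
1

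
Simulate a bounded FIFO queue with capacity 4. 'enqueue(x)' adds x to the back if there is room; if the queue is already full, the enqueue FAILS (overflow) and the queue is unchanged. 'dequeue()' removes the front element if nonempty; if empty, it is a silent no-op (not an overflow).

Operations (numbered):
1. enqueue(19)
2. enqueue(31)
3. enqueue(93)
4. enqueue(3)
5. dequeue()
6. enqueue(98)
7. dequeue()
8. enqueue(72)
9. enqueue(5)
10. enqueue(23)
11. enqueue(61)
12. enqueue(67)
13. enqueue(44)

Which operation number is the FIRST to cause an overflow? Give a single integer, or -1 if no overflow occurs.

1. enqueue(19): size=1
2. enqueue(31): size=2
3. enqueue(93): size=3
4. enqueue(3): size=4
5. dequeue(): size=3
6. enqueue(98): size=4
7. dequeue(): size=3
8. enqueue(72): size=4
9. enqueue(5): size=4=cap → OVERFLOW (fail)
10. enqueue(23): size=4=cap → OVERFLOW (fail)
11. enqueue(61): size=4=cap → OVERFLOW (fail)
12. enqueue(67): size=4=cap → OVERFLOW (fail)
13. enqueue(44): size=4=cap → OVERFLOW (fail)

Answer: 9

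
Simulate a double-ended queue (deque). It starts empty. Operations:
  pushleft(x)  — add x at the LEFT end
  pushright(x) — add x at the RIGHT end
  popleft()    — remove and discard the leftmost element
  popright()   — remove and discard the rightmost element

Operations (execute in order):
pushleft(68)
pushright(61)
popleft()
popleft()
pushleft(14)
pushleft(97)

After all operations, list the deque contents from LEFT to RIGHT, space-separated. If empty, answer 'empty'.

Answer: 97 14

Derivation:
pushleft(68): [68]
pushright(61): [68, 61]
popleft(): [61]
popleft(): []
pushleft(14): [14]
pushleft(97): [97, 14]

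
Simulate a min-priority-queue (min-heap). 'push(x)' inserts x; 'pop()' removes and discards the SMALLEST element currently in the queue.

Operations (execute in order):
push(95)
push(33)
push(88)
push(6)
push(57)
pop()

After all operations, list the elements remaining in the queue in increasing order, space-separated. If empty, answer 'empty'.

push(95): heap contents = [95]
push(33): heap contents = [33, 95]
push(88): heap contents = [33, 88, 95]
push(6): heap contents = [6, 33, 88, 95]
push(57): heap contents = [6, 33, 57, 88, 95]
pop() → 6: heap contents = [33, 57, 88, 95]

Answer: 33 57 88 95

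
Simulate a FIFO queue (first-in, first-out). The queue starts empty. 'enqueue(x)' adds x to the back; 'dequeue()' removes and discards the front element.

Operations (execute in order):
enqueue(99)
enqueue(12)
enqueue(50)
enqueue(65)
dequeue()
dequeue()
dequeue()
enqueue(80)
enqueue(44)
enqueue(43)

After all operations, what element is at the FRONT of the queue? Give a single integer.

Answer: 65

Derivation:
enqueue(99): queue = [99]
enqueue(12): queue = [99, 12]
enqueue(50): queue = [99, 12, 50]
enqueue(65): queue = [99, 12, 50, 65]
dequeue(): queue = [12, 50, 65]
dequeue(): queue = [50, 65]
dequeue(): queue = [65]
enqueue(80): queue = [65, 80]
enqueue(44): queue = [65, 80, 44]
enqueue(43): queue = [65, 80, 44, 43]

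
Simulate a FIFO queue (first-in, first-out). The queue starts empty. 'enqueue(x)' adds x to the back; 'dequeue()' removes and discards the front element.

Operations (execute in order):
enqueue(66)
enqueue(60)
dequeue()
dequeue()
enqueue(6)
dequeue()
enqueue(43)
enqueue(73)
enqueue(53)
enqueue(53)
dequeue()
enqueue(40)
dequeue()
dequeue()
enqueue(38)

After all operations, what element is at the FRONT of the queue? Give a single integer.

enqueue(66): queue = [66]
enqueue(60): queue = [66, 60]
dequeue(): queue = [60]
dequeue(): queue = []
enqueue(6): queue = [6]
dequeue(): queue = []
enqueue(43): queue = [43]
enqueue(73): queue = [43, 73]
enqueue(53): queue = [43, 73, 53]
enqueue(53): queue = [43, 73, 53, 53]
dequeue(): queue = [73, 53, 53]
enqueue(40): queue = [73, 53, 53, 40]
dequeue(): queue = [53, 53, 40]
dequeue(): queue = [53, 40]
enqueue(38): queue = [53, 40, 38]

Answer: 53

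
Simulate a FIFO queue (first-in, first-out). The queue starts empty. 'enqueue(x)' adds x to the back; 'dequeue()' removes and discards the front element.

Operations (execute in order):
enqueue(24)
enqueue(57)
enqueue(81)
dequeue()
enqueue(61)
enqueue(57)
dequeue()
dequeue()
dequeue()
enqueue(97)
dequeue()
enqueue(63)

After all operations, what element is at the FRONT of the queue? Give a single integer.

enqueue(24): queue = [24]
enqueue(57): queue = [24, 57]
enqueue(81): queue = [24, 57, 81]
dequeue(): queue = [57, 81]
enqueue(61): queue = [57, 81, 61]
enqueue(57): queue = [57, 81, 61, 57]
dequeue(): queue = [81, 61, 57]
dequeue(): queue = [61, 57]
dequeue(): queue = [57]
enqueue(97): queue = [57, 97]
dequeue(): queue = [97]
enqueue(63): queue = [97, 63]

Answer: 97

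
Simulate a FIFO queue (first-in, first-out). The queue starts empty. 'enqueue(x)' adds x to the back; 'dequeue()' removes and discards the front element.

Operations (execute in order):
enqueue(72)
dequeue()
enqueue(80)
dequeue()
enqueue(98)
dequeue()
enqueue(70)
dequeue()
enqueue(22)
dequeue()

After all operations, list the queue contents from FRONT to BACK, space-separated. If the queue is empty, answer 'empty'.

Answer: empty

Derivation:
enqueue(72): [72]
dequeue(): []
enqueue(80): [80]
dequeue(): []
enqueue(98): [98]
dequeue(): []
enqueue(70): [70]
dequeue(): []
enqueue(22): [22]
dequeue(): []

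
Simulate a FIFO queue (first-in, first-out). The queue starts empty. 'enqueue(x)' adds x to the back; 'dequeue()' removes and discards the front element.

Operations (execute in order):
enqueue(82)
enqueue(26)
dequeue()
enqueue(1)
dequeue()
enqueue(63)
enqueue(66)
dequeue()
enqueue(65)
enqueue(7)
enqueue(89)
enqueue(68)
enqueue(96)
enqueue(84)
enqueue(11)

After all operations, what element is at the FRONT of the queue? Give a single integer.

enqueue(82): queue = [82]
enqueue(26): queue = [82, 26]
dequeue(): queue = [26]
enqueue(1): queue = [26, 1]
dequeue(): queue = [1]
enqueue(63): queue = [1, 63]
enqueue(66): queue = [1, 63, 66]
dequeue(): queue = [63, 66]
enqueue(65): queue = [63, 66, 65]
enqueue(7): queue = [63, 66, 65, 7]
enqueue(89): queue = [63, 66, 65, 7, 89]
enqueue(68): queue = [63, 66, 65, 7, 89, 68]
enqueue(96): queue = [63, 66, 65, 7, 89, 68, 96]
enqueue(84): queue = [63, 66, 65, 7, 89, 68, 96, 84]
enqueue(11): queue = [63, 66, 65, 7, 89, 68, 96, 84, 11]

Answer: 63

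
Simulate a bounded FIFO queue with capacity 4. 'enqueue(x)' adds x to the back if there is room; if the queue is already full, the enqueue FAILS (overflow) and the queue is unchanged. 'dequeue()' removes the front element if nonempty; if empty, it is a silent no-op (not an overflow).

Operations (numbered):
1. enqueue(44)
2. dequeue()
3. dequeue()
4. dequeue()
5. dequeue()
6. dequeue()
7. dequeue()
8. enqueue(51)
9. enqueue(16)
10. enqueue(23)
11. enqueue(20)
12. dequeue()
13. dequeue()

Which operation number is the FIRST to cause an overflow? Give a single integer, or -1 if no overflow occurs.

1. enqueue(44): size=1
2. dequeue(): size=0
3. dequeue(): empty, no-op, size=0
4. dequeue(): empty, no-op, size=0
5. dequeue(): empty, no-op, size=0
6. dequeue(): empty, no-op, size=0
7. dequeue(): empty, no-op, size=0
8. enqueue(51): size=1
9. enqueue(16): size=2
10. enqueue(23): size=3
11. enqueue(20): size=4
12. dequeue(): size=3
13. dequeue(): size=2

Answer: -1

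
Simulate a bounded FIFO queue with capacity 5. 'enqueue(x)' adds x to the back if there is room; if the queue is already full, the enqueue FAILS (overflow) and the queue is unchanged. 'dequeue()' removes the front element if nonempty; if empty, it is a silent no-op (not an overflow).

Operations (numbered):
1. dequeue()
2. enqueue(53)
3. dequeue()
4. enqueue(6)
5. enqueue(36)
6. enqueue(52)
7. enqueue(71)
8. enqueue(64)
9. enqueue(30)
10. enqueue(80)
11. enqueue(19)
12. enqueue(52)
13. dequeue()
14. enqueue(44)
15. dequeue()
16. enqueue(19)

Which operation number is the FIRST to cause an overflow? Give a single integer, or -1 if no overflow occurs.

Answer: 9

Derivation:
1. dequeue(): empty, no-op, size=0
2. enqueue(53): size=1
3. dequeue(): size=0
4. enqueue(6): size=1
5. enqueue(36): size=2
6. enqueue(52): size=3
7. enqueue(71): size=4
8. enqueue(64): size=5
9. enqueue(30): size=5=cap → OVERFLOW (fail)
10. enqueue(80): size=5=cap → OVERFLOW (fail)
11. enqueue(19): size=5=cap → OVERFLOW (fail)
12. enqueue(52): size=5=cap → OVERFLOW (fail)
13. dequeue(): size=4
14. enqueue(44): size=5
15. dequeue(): size=4
16. enqueue(19): size=5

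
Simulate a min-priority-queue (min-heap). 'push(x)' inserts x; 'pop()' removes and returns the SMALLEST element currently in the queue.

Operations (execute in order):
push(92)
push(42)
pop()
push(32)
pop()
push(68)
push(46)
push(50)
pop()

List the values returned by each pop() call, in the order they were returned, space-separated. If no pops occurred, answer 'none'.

push(92): heap contents = [92]
push(42): heap contents = [42, 92]
pop() → 42: heap contents = [92]
push(32): heap contents = [32, 92]
pop() → 32: heap contents = [92]
push(68): heap contents = [68, 92]
push(46): heap contents = [46, 68, 92]
push(50): heap contents = [46, 50, 68, 92]
pop() → 46: heap contents = [50, 68, 92]

Answer: 42 32 46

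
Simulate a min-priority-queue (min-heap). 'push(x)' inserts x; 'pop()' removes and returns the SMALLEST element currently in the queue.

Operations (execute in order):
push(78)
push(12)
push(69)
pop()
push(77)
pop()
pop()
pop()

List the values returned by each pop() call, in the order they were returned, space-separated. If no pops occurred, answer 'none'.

push(78): heap contents = [78]
push(12): heap contents = [12, 78]
push(69): heap contents = [12, 69, 78]
pop() → 12: heap contents = [69, 78]
push(77): heap contents = [69, 77, 78]
pop() → 69: heap contents = [77, 78]
pop() → 77: heap contents = [78]
pop() → 78: heap contents = []

Answer: 12 69 77 78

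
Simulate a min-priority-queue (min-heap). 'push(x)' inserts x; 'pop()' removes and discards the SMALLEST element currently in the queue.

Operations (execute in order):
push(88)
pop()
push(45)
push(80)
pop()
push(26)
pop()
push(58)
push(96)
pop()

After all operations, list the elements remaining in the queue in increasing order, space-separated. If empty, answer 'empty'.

Answer: 80 96

Derivation:
push(88): heap contents = [88]
pop() → 88: heap contents = []
push(45): heap contents = [45]
push(80): heap contents = [45, 80]
pop() → 45: heap contents = [80]
push(26): heap contents = [26, 80]
pop() → 26: heap contents = [80]
push(58): heap contents = [58, 80]
push(96): heap contents = [58, 80, 96]
pop() → 58: heap contents = [80, 96]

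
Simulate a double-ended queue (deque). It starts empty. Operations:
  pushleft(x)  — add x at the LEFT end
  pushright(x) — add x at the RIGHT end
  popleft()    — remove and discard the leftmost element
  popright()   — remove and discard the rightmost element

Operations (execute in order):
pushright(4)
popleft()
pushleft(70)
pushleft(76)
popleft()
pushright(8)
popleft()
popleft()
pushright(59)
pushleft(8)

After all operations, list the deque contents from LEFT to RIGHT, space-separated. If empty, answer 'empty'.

Answer: 8 59

Derivation:
pushright(4): [4]
popleft(): []
pushleft(70): [70]
pushleft(76): [76, 70]
popleft(): [70]
pushright(8): [70, 8]
popleft(): [8]
popleft(): []
pushright(59): [59]
pushleft(8): [8, 59]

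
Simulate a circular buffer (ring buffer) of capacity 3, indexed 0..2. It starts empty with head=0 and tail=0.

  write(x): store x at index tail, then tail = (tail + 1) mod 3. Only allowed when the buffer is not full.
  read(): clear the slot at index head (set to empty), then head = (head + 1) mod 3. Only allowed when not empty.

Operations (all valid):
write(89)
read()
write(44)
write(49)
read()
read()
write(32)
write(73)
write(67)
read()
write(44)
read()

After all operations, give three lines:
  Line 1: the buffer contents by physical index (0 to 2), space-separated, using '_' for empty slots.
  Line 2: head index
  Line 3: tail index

write(89): buf=[89 _ _], head=0, tail=1, size=1
read(): buf=[_ _ _], head=1, tail=1, size=0
write(44): buf=[_ 44 _], head=1, tail=2, size=1
write(49): buf=[_ 44 49], head=1, tail=0, size=2
read(): buf=[_ _ 49], head=2, tail=0, size=1
read(): buf=[_ _ _], head=0, tail=0, size=0
write(32): buf=[32 _ _], head=0, tail=1, size=1
write(73): buf=[32 73 _], head=0, tail=2, size=2
write(67): buf=[32 73 67], head=0, tail=0, size=3
read(): buf=[_ 73 67], head=1, tail=0, size=2
write(44): buf=[44 73 67], head=1, tail=1, size=3
read(): buf=[44 _ 67], head=2, tail=1, size=2

Answer: 44 _ 67
2
1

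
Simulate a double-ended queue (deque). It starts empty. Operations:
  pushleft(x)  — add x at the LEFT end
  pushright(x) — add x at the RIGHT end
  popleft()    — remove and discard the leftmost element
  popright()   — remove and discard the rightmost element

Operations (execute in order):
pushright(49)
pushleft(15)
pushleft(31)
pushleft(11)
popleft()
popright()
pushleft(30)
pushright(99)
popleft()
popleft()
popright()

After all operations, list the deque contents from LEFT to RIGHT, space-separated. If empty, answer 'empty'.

Answer: 15

Derivation:
pushright(49): [49]
pushleft(15): [15, 49]
pushleft(31): [31, 15, 49]
pushleft(11): [11, 31, 15, 49]
popleft(): [31, 15, 49]
popright(): [31, 15]
pushleft(30): [30, 31, 15]
pushright(99): [30, 31, 15, 99]
popleft(): [31, 15, 99]
popleft(): [15, 99]
popright(): [15]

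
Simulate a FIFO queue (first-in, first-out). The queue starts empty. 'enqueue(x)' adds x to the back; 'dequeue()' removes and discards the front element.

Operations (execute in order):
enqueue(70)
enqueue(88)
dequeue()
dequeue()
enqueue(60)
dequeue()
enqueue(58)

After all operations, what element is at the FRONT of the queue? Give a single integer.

Answer: 58

Derivation:
enqueue(70): queue = [70]
enqueue(88): queue = [70, 88]
dequeue(): queue = [88]
dequeue(): queue = []
enqueue(60): queue = [60]
dequeue(): queue = []
enqueue(58): queue = [58]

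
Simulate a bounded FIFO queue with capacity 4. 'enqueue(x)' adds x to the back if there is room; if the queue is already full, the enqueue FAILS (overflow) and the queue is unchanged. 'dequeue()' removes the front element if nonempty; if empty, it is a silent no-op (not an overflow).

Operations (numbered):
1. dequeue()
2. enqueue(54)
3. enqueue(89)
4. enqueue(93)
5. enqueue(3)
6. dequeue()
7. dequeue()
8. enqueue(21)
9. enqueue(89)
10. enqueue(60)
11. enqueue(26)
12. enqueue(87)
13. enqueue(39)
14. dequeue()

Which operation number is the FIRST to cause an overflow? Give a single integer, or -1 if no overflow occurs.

Answer: 10

Derivation:
1. dequeue(): empty, no-op, size=0
2. enqueue(54): size=1
3. enqueue(89): size=2
4. enqueue(93): size=3
5. enqueue(3): size=4
6. dequeue(): size=3
7. dequeue(): size=2
8. enqueue(21): size=3
9. enqueue(89): size=4
10. enqueue(60): size=4=cap → OVERFLOW (fail)
11. enqueue(26): size=4=cap → OVERFLOW (fail)
12. enqueue(87): size=4=cap → OVERFLOW (fail)
13. enqueue(39): size=4=cap → OVERFLOW (fail)
14. dequeue(): size=3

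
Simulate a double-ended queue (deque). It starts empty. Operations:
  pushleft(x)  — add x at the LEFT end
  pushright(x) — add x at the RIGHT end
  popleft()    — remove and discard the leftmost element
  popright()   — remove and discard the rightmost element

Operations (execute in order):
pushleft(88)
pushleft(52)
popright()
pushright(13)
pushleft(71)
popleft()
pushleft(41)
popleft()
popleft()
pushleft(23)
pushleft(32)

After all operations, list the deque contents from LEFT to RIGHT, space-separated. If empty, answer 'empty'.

pushleft(88): [88]
pushleft(52): [52, 88]
popright(): [52]
pushright(13): [52, 13]
pushleft(71): [71, 52, 13]
popleft(): [52, 13]
pushleft(41): [41, 52, 13]
popleft(): [52, 13]
popleft(): [13]
pushleft(23): [23, 13]
pushleft(32): [32, 23, 13]

Answer: 32 23 13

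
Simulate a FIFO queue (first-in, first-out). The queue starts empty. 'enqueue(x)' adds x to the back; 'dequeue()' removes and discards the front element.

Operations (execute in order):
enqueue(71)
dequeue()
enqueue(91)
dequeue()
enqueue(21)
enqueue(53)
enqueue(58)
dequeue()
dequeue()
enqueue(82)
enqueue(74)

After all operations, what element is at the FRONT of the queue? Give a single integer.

enqueue(71): queue = [71]
dequeue(): queue = []
enqueue(91): queue = [91]
dequeue(): queue = []
enqueue(21): queue = [21]
enqueue(53): queue = [21, 53]
enqueue(58): queue = [21, 53, 58]
dequeue(): queue = [53, 58]
dequeue(): queue = [58]
enqueue(82): queue = [58, 82]
enqueue(74): queue = [58, 82, 74]

Answer: 58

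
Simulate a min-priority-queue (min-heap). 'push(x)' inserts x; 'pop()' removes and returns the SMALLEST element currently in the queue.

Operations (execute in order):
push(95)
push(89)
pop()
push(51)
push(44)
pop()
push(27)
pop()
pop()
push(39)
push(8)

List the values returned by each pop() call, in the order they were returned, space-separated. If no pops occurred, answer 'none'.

push(95): heap contents = [95]
push(89): heap contents = [89, 95]
pop() → 89: heap contents = [95]
push(51): heap contents = [51, 95]
push(44): heap contents = [44, 51, 95]
pop() → 44: heap contents = [51, 95]
push(27): heap contents = [27, 51, 95]
pop() → 27: heap contents = [51, 95]
pop() → 51: heap contents = [95]
push(39): heap contents = [39, 95]
push(8): heap contents = [8, 39, 95]

Answer: 89 44 27 51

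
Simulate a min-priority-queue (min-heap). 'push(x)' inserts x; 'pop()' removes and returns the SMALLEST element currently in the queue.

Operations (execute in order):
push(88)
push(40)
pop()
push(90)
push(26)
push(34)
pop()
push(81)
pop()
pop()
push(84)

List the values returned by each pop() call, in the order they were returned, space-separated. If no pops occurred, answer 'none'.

push(88): heap contents = [88]
push(40): heap contents = [40, 88]
pop() → 40: heap contents = [88]
push(90): heap contents = [88, 90]
push(26): heap contents = [26, 88, 90]
push(34): heap contents = [26, 34, 88, 90]
pop() → 26: heap contents = [34, 88, 90]
push(81): heap contents = [34, 81, 88, 90]
pop() → 34: heap contents = [81, 88, 90]
pop() → 81: heap contents = [88, 90]
push(84): heap contents = [84, 88, 90]

Answer: 40 26 34 81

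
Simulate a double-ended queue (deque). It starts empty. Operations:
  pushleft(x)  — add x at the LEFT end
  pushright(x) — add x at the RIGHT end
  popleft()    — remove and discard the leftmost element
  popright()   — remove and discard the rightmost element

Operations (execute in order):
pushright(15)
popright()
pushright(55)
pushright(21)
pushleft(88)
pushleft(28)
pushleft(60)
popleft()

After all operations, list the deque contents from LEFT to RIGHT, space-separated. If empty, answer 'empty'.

pushright(15): [15]
popright(): []
pushright(55): [55]
pushright(21): [55, 21]
pushleft(88): [88, 55, 21]
pushleft(28): [28, 88, 55, 21]
pushleft(60): [60, 28, 88, 55, 21]
popleft(): [28, 88, 55, 21]

Answer: 28 88 55 21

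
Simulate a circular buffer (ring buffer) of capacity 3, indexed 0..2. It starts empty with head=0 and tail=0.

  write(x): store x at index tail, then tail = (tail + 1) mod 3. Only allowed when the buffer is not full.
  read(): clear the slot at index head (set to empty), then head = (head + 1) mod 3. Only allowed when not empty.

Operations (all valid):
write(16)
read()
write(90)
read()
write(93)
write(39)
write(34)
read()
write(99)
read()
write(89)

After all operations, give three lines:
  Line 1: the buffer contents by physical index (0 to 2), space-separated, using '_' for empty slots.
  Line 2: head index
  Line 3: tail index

Answer: 89 34 99
1
1

Derivation:
write(16): buf=[16 _ _], head=0, tail=1, size=1
read(): buf=[_ _ _], head=1, tail=1, size=0
write(90): buf=[_ 90 _], head=1, tail=2, size=1
read(): buf=[_ _ _], head=2, tail=2, size=0
write(93): buf=[_ _ 93], head=2, tail=0, size=1
write(39): buf=[39 _ 93], head=2, tail=1, size=2
write(34): buf=[39 34 93], head=2, tail=2, size=3
read(): buf=[39 34 _], head=0, tail=2, size=2
write(99): buf=[39 34 99], head=0, tail=0, size=3
read(): buf=[_ 34 99], head=1, tail=0, size=2
write(89): buf=[89 34 99], head=1, tail=1, size=3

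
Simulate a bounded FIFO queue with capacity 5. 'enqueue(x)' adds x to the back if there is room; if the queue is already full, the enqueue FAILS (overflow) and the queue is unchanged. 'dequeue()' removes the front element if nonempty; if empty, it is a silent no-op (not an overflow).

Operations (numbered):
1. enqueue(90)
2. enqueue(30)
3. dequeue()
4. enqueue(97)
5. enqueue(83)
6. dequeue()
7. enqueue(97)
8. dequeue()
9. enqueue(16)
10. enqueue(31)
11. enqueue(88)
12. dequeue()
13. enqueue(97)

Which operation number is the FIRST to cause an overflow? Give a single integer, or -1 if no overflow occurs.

1. enqueue(90): size=1
2. enqueue(30): size=2
3. dequeue(): size=1
4. enqueue(97): size=2
5. enqueue(83): size=3
6. dequeue(): size=2
7. enqueue(97): size=3
8. dequeue(): size=2
9. enqueue(16): size=3
10. enqueue(31): size=4
11. enqueue(88): size=5
12. dequeue(): size=4
13. enqueue(97): size=5

Answer: -1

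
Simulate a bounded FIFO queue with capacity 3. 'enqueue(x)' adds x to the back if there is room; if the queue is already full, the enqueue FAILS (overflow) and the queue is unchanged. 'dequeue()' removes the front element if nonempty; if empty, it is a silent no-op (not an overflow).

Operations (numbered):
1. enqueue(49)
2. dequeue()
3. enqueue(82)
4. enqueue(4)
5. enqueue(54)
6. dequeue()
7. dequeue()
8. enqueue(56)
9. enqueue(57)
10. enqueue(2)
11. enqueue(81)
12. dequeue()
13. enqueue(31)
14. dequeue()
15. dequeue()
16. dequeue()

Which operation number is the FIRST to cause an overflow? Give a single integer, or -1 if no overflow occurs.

1. enqueue(49): size=1
2. dequeue(): size=0
3. enqueue(82): size=1
4. enqueue(4): size=2
5. enqueue(54): size=3
6. dequeue(): size=2
7. dequeue(): size=1
8. enqueue(56): size=2
9. enqueue(57): size=3
10. enqueue(2): size=3=cap → OVERFLOW (fail)
11. enqueue(81): size=3=cap → OVERFLOW (fail)
12. dequeue(): size=2
13. enqueue(31): size=3
14. dequeue(): size=2
15. dequeue(): size=1
16. dequeue(): size=0

Answer: 10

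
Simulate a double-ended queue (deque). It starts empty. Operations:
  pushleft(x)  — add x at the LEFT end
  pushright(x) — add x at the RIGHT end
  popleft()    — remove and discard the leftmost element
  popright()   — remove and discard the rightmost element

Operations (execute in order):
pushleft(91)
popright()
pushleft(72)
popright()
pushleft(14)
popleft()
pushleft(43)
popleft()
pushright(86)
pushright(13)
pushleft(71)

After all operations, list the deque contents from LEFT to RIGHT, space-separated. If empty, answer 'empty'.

pushleft(91): [91]
popright(): []
pushleft(72): [72]
popright(): []
pushleft(14): [14]
popleft(): []
pushleft(43): [43]
popleft(): []
pushright(86): [86]
pushright(13): [86, 13]
pushleft(71): [71, 86, 13]

Answer: 71 86 13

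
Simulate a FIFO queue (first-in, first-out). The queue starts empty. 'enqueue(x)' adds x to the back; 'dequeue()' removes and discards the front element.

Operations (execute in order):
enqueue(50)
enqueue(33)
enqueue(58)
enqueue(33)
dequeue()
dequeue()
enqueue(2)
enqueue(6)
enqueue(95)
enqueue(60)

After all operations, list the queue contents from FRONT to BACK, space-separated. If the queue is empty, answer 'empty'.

enqueue(50): [50]
enqueue(33): [50, 33]
enqueue(58): [50, 33, 58]
enqueue(33): [50, 33, 58, 33]
dequeue(): [33, 58, 33]
dequeue(): [58, 33]
enqueue(2): [58, 33, 2]
enqueue(6): [58, 33, 2, 6]
enqueue(95): [58, 33, 2, 6, 95]
enqueue(60): [58, 33, 2, 6, 95, 60]

Answer: 58 33 2 6 95 60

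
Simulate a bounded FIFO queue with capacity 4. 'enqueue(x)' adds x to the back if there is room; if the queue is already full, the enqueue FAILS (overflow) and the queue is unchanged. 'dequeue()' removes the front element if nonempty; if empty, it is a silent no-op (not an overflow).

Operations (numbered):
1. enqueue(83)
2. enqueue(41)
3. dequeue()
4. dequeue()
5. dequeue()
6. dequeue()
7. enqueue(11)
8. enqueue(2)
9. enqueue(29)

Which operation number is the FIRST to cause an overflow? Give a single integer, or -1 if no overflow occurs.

Answer: -1

Derivation:
1. enqueue(83): size=1
2. enqueue(41): size=2
3. dequeue(): size=1
4. dequeue(): size=0
5. dequeue(): empty, no-op, size=0
6. dequeue(): empty, no-op, size=0
7. enqueue(11): size=1
8. enqueue(2): size=2
9. enqueue(29): size=3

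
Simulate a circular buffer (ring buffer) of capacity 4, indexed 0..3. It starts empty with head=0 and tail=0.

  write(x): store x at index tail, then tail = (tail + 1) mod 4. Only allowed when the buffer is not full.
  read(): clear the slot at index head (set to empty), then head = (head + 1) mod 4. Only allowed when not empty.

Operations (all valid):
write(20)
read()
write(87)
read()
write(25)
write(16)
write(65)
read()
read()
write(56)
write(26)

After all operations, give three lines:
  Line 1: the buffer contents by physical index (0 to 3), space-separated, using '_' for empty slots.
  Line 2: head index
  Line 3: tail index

Answer: 65 56 26 _
0
3

Derivation:
write(20): buf=[20 _ _ _], head=0, tail=1, size=1
read(): buf=[_ _ _ _], head=1, tail=1, size=0
write(87): buf=[_ 87 _ _], head=1, tail=2, size=1
read(): buf=[_ _ _ _], head=2, tail=2, size=0
write(25): buf=[_ _ 25 _], head=2, tail=3, size=1
write(16): buf=[_ _ 25 16], head=2, tail=0, size=2
write(65): buf=[65 _ 25 16], head=2, tail=1, size=3
read(): buf=[65 _ _ 16], head=3, tail=1, size=2
read(): buf=[65 _ _ _], head=0, tail=1, size=1
write(56): buf=[65 56 _ _], head=0, tail=2, size=2
write(26): buf=[65 56 26 _], head=0, tail=3, size=3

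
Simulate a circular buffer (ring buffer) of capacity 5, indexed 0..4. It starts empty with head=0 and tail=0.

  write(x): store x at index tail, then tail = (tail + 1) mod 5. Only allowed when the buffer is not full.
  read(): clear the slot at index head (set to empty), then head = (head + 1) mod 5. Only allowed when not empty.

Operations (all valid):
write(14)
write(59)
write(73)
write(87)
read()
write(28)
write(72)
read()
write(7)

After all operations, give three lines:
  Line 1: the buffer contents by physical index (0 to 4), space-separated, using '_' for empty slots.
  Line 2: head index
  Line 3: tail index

Answer: 72 7 73 87 28
2
2

Derivation:
write(14): buf=[14 _ _ _ _], head=0, tail=1, size=1
write(59): buf=[14 59 _ _ _], head=0, tail=2, size=2
write(73): buf=[14 59 73 _ _], head=0, tail=3, size=3
write(87): buf=[14 59 73 87 _], head=0, tail=4, size=4
read(): buf=[_ 59 73 87 _], head=1, tail=4, size=3
write(28): buf=[_ 59 73 87 28], head=1, tail=0, size=4
write(72): buf=[72 59 73 87 28], head=1, tail=1, size=5
read(): buf=[72 _ 73 87 28], head=2, tail=1, size=4
write(7): buf=[72 7 73 87 28], head=2, tail=2, size=5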